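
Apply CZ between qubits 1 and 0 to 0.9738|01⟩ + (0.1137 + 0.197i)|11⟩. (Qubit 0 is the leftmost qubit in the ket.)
0.9738|01⟩ + (-0.1137 - 0.197i)|11⟩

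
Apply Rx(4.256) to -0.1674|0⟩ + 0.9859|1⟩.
(0.08852 - 0.8368i)|0⟩ + (-0.5214 + 0.1421i)|1⟩

Rx(4.256) = [[cos(θ/2), −i·sin(θ/2)], [−i·sin(θ/2), cos(θ/2)]]; θ = 4.256, cos(θ/2) ≈ -0.528815, sin(θ/2) ≈ 0.848737.
With a = amp(|0⟩) = -0.1674 and b = amp(|1⟩) = 0.9859:
new amp(|0⟩) = (-0.528815)·a + (-0.848737i)·b = (0.08852 - 0.8368i)
new amp(|1⟩) = (-0.848737i)·a + (-0.528815)·b = (-0.5214 + 0.1421i)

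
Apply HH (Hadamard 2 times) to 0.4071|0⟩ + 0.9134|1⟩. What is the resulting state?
0.4071|0⟩ + 0.9134|1⟩

H² = I, so an even number of Hadamards cancels: H^2 = I and the state is unchanged.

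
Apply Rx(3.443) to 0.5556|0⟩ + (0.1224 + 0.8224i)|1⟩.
(0.7297 - 0.121i)|0⟩ + (-0.01838 - 0.6728i)|1⟩

Rx(3.443) = [[cos(θ/2), −i·sin(θ/2)], [−i·sin(θ/2), cos(θ/2)]]; θ = 3.443, cos(θ/2) ≈ -0.150134, sin(θ/2) ≈ 0.988666.
With a = amp(|0⟩) = 0.5556 and b = amp(|1⟩) = (0.1224 + 0.8224i):
new amp(|0⟩) = (-0.150134)·a + (-0.988666i)·b = (0.7297 - 0.121i)
new amp(|1⟩) = (-0.988666i)·a + (-0.150134)·b = (-0.01838 - 0.6728i)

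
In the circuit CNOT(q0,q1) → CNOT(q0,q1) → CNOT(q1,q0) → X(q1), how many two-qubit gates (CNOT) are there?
3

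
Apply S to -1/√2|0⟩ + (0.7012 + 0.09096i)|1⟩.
-1/√2|0⟩ + (-0.09096 + 0.7012i)|1⟩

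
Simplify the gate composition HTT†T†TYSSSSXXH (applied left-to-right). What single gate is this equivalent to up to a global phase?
Y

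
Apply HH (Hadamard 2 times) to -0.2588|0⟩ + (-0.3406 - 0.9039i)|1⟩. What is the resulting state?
-0.2588|0⟩ + (-0.3406 - 0.9039i)|1⟩

H² = I, so an even number of Hadamards cancels: H^2 = I and the state is unchanged.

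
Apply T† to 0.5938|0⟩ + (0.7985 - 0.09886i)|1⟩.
0.5938|0⟩ + (0.4947 - 0.6345i)|1⟩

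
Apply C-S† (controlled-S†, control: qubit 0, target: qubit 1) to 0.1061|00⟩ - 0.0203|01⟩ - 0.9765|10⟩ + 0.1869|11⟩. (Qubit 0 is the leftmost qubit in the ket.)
0.1061|00⟩ - 0.0203|01⟩ - 0.9765|10⟩ - 0.1869i|11⟩

C-S† leaves the control-|0⟩ kets |00⟩, |01⟩ unchanged and applies S† to qubit 1 on the control-|1⟩ pair (|10⟩, |11⟩).
S† = [[1, 0], [0, -i]].
With a = amp(|10⟩) = -0.9765 and b = amp(|11⟩) = 0.1869:
new amp(|10⟩) = (1)·a = -0.9765
new amp(|11⟩) = (-i)·b = -0.1869i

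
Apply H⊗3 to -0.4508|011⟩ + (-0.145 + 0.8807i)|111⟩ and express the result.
(-0.2106 + 0.3114i)|000⟩ + (0.2106 - 0.3114i)|001⟩ + (0.2106 - 0.3114i)|010⟩ + (-0.2106 + 0.3114i)|011⟩ + (-0.1081 - 0.3114i)|100⟩ + (0.1081 + 0.3114i)|101⟩ + (0.1081 + 0.3114i)|110⟩ + (-0.1081 - 0.3114i)|111⟩

H⊗3 gives amp(|y⟩) = (1/2√2) Σ_x (−1)^(x·y) amp(|x⟩), where x·y is the number of positions in which both x and y have a 1.
|000⟩: (-0.4508 + (-0.145 + 0.8807i))/(2√2) = (-0.2106 + 0.3114i)
|001⟩: (0.4508 - (-0.145 + 0.8807i))/(2√2) = (0.2106 - 0.3114i)
|010⟩: (0.4508 - (-0.145 + 0.8807i))/(2√2) = (0.2106 - 0.3114i)
|011⟩: (-0.4508 + (-0.145 + 0.8807i))/(2√2) = (-0.2106 + 0.3114i)
|100⟩: (-0.4508 - (-0.145 + 0.8807i))/(2√2) = (-0.1081 - 0.3114i)
|101⟩: (0.4508 + (-0.145 + 0.8807i))/(2√2) = (0.1081 + 0.3114i)
|110⟩: (0.4508 + (-0.145 + 0.8807i))/(2√2) = (0.1081 + 0.3114i)
|111⟩: (-0.4508 - (-0.145 + 0.8807i))/(2√2) = (-0.1081 - 0.3114i)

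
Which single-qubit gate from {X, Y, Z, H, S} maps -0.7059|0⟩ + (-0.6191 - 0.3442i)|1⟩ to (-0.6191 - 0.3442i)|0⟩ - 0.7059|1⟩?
X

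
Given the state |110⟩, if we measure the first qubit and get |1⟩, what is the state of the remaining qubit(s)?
|10⟩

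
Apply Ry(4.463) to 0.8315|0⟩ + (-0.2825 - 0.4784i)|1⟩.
(-0.2872 + 0.3777i)|0⟩ + (0.8299 + 0.2936i)|1⟩

Ry(4.463) = [[cos(θ/2), −sin(θ/2)], [sin(θ/2), cos(θ/2)]]; θ = 4.463, cos(θ/2) ≈ -0.613673, sin(θ/2) ≈ 0.789561.
With a = amp(|0⟩) = 0.8315 and b = amp(|1⟩) = (-0.2825 - 0.4784i):
new amp(|0⟩) = (-0.613673)·a + (-0.789561)·b = (-0.2872 + 0.3777i)
new amp(|1⟩) = (0.789561)·a + (-0.613673)·b = (0.8299 + 0.2936i)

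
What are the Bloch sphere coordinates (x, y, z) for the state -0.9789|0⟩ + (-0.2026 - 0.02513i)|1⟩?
(0.3967, 0.0492, 0.9166)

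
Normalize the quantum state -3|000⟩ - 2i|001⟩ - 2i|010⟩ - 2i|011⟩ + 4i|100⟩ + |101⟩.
-0.4867|000⟩ - 0.3244i|001⟩ - 0.3244i|010⟩ - 0.3244i|011⟩ + 0.6489i|100⟩ + 0.1622|101⟩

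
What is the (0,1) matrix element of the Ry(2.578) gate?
-0.9606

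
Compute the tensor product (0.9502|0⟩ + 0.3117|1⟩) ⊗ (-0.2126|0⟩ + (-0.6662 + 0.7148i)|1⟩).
-0.202|00⟩ + (-0.633 + 0.6792i)|01⟩ - 0.06627|10⟩ + (-0.2077 + 0.2228i)|11⟩

amp(|b₁b₂…⟩) = product of the factor amplitudes for bits b₁, b₂, …; only kets whose every factor amplitude is nonzero survive.
|00⟩: (0.9502)(-0.2126) = -0.202
|01⟩: (0.9502)(-0.6662 + 0.7148i) = (-0.633 + 0.6792i)
|10⟩: (0.3117)(-0.2126) = -0.06627
|11⟩: (0.3117)(-0.6662 + 0.7148i) = (-0.2077 + 0.2228i)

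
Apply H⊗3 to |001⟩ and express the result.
1/√8|000⟩ - 1/√8|001⟩ + 1/√8|010⟩ - 1/√8|011⟩ + 1/√8|100⟩ - 1/√8|101⟩ + 1/√8|110⟩ - 1/√8|111⟩

H⊗3 gives amp(|y⟩) = (1/2√2) Σ_x (−1)^(x·y) amp(|x⟩), where x·y is the number of positions in which both x and y have a 1.
|000⟩: (1)/(2√2) = 1/√8
|001⟩: (-1)/(2√2) = -1/√8
|010⟩: (1)/(2√2) = 1/√8
|011⟩: (-1)/(2√2) = -1/√8
|100⟩: (1)/(2√2) = 1/√8
|101⟩: (-1)/(2√2) = -1/√8
|110⟩: (1)/(2√2) = 1/√8
|111⟩: (-1)/(2√2) = -1/√8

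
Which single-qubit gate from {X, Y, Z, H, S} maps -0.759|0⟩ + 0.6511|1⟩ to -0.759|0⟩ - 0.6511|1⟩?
Z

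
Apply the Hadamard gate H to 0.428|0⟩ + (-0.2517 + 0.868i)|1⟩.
(0.1247 + 0.6138i)|0⟩ + (0.4806 - 0.6138i)|1⟩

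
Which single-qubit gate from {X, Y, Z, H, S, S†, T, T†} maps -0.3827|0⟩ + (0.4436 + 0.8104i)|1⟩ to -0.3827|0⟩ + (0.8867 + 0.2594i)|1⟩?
T†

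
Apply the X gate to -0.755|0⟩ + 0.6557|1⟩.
0.6557|0⟩ - 0.755|1⟩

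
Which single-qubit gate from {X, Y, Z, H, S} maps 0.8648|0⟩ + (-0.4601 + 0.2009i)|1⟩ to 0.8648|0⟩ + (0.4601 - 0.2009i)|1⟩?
Z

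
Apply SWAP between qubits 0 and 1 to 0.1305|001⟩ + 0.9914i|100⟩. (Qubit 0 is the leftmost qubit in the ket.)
0.1305|001⟩ + 0.9914i|010⟩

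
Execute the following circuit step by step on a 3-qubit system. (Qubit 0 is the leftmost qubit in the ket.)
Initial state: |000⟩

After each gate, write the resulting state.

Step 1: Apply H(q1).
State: 1/√2|000⟩ + 1/√2|010⟩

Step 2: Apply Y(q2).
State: (1/√2)i|001⟩ + (1/√2)i|011⟩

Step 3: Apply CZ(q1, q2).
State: (1/√2)i|001⟩ - (1/√2)i|011⟩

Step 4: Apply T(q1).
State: (1/√2)i|001⟩ + (1/2 - (1/2)i)|011⟩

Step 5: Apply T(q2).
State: (-1/2 + (1/2)i)|001⟩ + 1/√2|011⟩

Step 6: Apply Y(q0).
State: (-1/2 - (1/2)i)|101⟩ + (1/√2)i|111⟩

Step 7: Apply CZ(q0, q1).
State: (-1/2 - (1/2)i)|101⟩ - (1/√2)i|111⟩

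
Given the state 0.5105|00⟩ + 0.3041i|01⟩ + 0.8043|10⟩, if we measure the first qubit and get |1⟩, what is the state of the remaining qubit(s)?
|0⟩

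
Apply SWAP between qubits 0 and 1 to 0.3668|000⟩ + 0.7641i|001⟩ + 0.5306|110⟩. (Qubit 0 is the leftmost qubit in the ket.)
0.3668|000⟩ + 0.7641i|001⟩ + 0.5306|110⟩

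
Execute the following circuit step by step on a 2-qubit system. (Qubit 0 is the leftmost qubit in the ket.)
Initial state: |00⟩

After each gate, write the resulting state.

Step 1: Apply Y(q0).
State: i|10⟩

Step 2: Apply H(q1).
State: (1/√2)i|10⟩ + (1/√2)i|11⟩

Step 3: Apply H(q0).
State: (1/2)i|00⟩ + (1/2)i|01⟩ - (1/2)i|10⟩ - (1/2)i|11⟩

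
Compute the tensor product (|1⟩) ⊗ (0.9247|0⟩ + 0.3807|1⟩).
0.9247|10⟩ + 0.3807|11⟩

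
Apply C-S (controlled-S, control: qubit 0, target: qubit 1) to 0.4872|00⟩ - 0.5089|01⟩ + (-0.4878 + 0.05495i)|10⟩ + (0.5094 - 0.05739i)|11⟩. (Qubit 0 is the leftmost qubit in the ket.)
0.4872|00⟩ - 0.5089|01⟩ + (-0.4878 + 0.05495i)|10⟩ + (0.05739 + 0.5094i)|11⟩

C-S leaves the control-|0⟩ kets |00⟩, |01⟩ unchanged and applies S to qubit 1 on the control-|1⟩ pair (|10⟩, |11⟩).
S = [[1, 0], [0, i]].
With a = amp(|10⟩) = (-0.4878 + 0.05495i) and b = amp(|11⟩) = (0.5094 - 0.05739i):
new amp(|10⟩) = (1)·a = (-0.4878 + 0.05495i)
new amp(|11⟩) = (i)·b = (0.05739 + 0.5094i)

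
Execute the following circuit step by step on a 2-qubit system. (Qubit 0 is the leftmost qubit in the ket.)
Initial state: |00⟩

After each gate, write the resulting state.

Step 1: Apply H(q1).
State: 1/√2|00⟩ + 1/√2|01⟩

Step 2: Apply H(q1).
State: |00⟩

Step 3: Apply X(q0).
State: |10⟩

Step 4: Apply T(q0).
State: (1/√2 + (1/√2)i)|10⟩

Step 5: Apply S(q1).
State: (1/√2 + (1/√2)i)|10⟩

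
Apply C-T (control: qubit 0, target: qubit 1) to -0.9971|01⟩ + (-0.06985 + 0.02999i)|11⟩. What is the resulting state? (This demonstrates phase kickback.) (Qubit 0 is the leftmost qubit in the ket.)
-0.9971|01⟩ + (-0.0706 - 0.02819i)|11⟩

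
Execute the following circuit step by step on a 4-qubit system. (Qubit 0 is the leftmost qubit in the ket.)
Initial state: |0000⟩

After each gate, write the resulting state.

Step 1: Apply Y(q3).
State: i|0001⟩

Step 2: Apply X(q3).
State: i|0000⟩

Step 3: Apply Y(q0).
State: -|1000⟩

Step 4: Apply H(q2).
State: -1/√2|1000⟩ - 1/√2|1010⟩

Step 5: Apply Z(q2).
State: -1/√2|1000⟩ + 1/√2|1010⟩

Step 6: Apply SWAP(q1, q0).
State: -1/√2|0100⟩ + 1/√2|0110⟩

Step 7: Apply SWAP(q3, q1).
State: -1/√2|0001⟩ + 1/√2|0011⟩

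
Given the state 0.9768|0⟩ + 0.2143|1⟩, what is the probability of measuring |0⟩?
0.9541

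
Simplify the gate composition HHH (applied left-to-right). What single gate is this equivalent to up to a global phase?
H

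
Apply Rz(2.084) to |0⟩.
(0.5045 - 0.8634i)|0⟩

Rz(2.084) = [[e^(−iθ/2), 0], [0, e^(iθ/2)]] with e^(±iθ/2) = cos(θ/2) ± i·sin(θ/2); θ = 2.084, cos(θ/2) ≈ 0.504494, sin(θ/2) ≈ 0.863415.
With a = amp(|0⟩) = 1 and b = amp(|1⟩) = 0:
new amp(|0⟩) = (0.504494 - 0.863415i)·a = (0.5045 - 0.8634i)
new amp(|1⟩) = (0.504494 + 0.863415i)·b = 0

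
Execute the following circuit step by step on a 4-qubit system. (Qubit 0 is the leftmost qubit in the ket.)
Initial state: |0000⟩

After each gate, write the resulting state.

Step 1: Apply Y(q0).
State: i|1000⟩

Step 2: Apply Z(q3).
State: i|1000⟩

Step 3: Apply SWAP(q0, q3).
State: i|0001⟩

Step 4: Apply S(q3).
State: -|0001⟩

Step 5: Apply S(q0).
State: -|0001⟩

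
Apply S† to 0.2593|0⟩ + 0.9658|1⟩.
0.2593|0⟩ - 0.9658i|1⟩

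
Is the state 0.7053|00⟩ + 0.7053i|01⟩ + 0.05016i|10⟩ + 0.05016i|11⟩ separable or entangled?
Entangled

Writing the state as a|00⟩ + b|01⟩ + c|10⟩ + d|11⟩, it is a product state iff ad − bc = 0.
Here (a, b, c, d) = (0.7053, 0.7053i, 0.05016i, 0.05016i): ad − bc = (0.7053)(0.05016i) − (0.7053i)(0.05016i) = (0.03538 + 0.03538i) ≠ 0, so the state is entangled.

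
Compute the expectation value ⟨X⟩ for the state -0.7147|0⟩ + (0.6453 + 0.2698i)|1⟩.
-0.9224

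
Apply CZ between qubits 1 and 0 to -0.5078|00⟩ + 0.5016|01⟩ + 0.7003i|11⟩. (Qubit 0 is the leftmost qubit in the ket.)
-0.5078|00⟩ + 0.5016|01⟩ - 0.7003i|11⟩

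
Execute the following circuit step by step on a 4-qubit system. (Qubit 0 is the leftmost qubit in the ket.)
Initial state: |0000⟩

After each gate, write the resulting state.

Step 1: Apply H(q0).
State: 1/√2|0000⟩ + 1/√2|1000⟩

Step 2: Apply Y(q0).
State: -(1/√2)i|0000⟩ + (1/√2)i|1000⟩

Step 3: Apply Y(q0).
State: 1/√2|0000⟩ + 1/√2|1000⟩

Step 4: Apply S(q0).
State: 1/√2|0000⟩ + (1/√2)i|1000⟩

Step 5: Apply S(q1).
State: 1/√2|0000⟩ + (1/√2)i|1000⟩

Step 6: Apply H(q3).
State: 1/2|0000⟩ + 1/2|0001⟩ + (1/2)i|1000⟩ + (1/2)i|1001⟩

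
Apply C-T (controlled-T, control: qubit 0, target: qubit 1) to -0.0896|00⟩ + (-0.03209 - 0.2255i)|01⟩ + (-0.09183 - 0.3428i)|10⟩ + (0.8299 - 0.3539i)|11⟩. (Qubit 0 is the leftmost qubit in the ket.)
-0.0896|00⟩ + (-0.03209 - 0.2255i)|01⟩ + (-0.09183 - 0.3428i)|10⟩ + (0.8371 + 0.3366i)|11⟩

C-T leaves the control-|0⟩ kets |00⟩, |01⟩ unchanged and applies T to qubit 1 on the control-|1⟩ pair (|10⟩, |11⟩).
T = [[1, 0], [0, (1/√2 + (1/√2)i)]].
With a = amp(|10⟩) = (-0.09183 - 0.3428i) and b = amp(|11⟩) = (0.8299 - 0.3539i):
new amp(|10⟩) = (1)·a = (-0.09183 - 0.3428i)
new amp(|11⟩) = (1/√2 + (1/√2)i)·b = (0.8371 + 0.3366i)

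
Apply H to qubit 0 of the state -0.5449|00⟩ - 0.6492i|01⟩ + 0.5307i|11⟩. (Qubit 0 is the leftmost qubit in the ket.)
-0.3853|00⟩ - 0.08379i|01⟩ - 0.3853|10⟩ - 0.8343i|11⟩

H on qubit 0 mixes each pair of kets that differ only in qubit 0: amplitudes (a, b) of (|…0…⟩, |…1…⟩) become ((a + b)/√2, (a − b)/√2). Kets absent from the input have amplitude 0.
(|00⟩, |10⟩): (a, b) = (-0.5449, 0) → (-0.3853, -0.3853)
(|01⟩, |11⟩): (a, b) = (-0.6492i, 0.5307i) → (-0.08379i, -0.8343i)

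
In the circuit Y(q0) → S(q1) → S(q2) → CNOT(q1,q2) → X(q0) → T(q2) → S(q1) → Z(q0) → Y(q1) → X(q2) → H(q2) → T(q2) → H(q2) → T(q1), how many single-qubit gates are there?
13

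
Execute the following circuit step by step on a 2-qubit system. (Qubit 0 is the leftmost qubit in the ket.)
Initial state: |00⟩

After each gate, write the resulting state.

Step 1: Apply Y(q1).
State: i|01⟩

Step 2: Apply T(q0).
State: i|01⟩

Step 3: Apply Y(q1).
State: |00⟩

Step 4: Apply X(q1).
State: |01⟩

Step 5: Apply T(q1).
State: (1/√2 + (1/√2)i)|01⟩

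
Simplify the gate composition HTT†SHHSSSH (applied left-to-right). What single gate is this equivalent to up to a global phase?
I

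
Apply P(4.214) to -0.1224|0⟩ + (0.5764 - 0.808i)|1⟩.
-0.1224|0⟩ + (-0.9852 - 0.1201i)|1⟩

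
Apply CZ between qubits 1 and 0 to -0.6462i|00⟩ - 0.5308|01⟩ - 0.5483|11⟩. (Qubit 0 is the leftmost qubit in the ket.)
-0.6462i|00⟩ - 0.5308|01⟩ + 0.5483|11⟩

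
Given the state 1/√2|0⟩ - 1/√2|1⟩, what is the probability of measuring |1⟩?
1/2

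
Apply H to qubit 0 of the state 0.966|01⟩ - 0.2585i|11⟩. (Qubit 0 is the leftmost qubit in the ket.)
(0.6831 - 0.1828i)|01⟩ + (0.6831 + 0.1828i)|11⟩

H on qubit 0 mixes each pair of kets that differ only in qubit 0: amplitudes (a, b) of (|…0…⟩, |…1…⟩) become ((a + b)/√2, (a − b)/√2). Kets absent from the input have amplitude 0.
(|01⟩, |11⟩): (a, b) = (0.966, -0.2585i) → ((0.6831 - 0.1828i), (0.6831 + 0.1828i))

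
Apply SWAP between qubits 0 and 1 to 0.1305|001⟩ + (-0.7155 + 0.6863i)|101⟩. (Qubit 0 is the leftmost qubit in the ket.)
0.1305|001⟩ + (-0.7155 + 0.6863i)|011⟩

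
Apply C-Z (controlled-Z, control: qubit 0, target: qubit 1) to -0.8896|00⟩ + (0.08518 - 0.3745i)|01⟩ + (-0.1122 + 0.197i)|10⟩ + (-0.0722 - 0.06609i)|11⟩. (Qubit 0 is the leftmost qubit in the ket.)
-0.8896|00⟩ + (0.08518 - 0.3745i)|01⟩ + (-0.1122 + 0.197i)|10⟩ + (0.0722 + 0.06609i)|11⟩

C-Z leaves the control-|0⟩ kets |00⟩, |01⟩ unchanged and applies Z to qubit 1 on the control-|1⟩ pair (|10⟩, |11⟩).
Z = [[1, 0], [0, -1]].
With a = amp(|10⟩) = (-0.1122 + 0.197i) and b = amp(|11⟩) = (-0.0722 - 0.06609i):
new amp(|10⟩) = (1)·a = (-0.1122 + 0.197i)
new amp(|11⟩) = (-1)·b = (0.0722 + 0.06609i)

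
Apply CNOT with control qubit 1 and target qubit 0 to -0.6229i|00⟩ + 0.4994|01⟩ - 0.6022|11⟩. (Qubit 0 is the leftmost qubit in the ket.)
-0.6229i|00⟩ - 0.6022|01⟩ + 0.4994|11⟩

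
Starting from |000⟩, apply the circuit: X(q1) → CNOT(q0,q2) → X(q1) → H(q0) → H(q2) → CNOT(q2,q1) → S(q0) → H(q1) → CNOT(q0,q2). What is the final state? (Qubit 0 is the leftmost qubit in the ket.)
1/√8|000⟩ + 1/√8|001⟩ + 1/√8|010⟩ - 1/√8|011⟩ + (1/√8)i|100⟩ + (1/√8)i|101⟩ - (1/√8)i|110⟩ + (1/√8)i|111⟩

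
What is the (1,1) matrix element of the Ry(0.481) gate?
0.9712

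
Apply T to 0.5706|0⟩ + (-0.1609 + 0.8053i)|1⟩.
0.5706|0⟩ + (-0.6832 + 0.4557i)|1⟩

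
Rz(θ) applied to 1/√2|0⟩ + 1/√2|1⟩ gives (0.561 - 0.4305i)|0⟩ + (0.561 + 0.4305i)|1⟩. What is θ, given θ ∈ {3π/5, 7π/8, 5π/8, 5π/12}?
5π/12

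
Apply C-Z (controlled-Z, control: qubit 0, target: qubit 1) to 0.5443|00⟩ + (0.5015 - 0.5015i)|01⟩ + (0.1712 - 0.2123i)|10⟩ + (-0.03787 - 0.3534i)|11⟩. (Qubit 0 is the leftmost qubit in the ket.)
0.5443|00⟩ + (0.5015 - 0.5015i)|01⟩ + (0.1712 - 0.2123i)|10⟩ + (0.03787 + 0.3534i)|11⟩

C-Z leaves the control-|0⟩ kets |00⟩, |01⟩ unchanged and applies Z to qubit 1 on the control-|1⟩ pair (|10⟩, |11⟩).
Z = [[1, 0], [0, -1]].
With a = amp(|10⟩) = (0.1712 - 0.2123i) and b = amp(|11⟩) = (-0.03787 - 0.3534i):
new amp(|10⟩) = (1)·a = (0.1712 - 0.2123i)
new amp(|11⟩) = (-1)·b = (0.03787 + 0.3534i)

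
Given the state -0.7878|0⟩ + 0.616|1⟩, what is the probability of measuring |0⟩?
0.6206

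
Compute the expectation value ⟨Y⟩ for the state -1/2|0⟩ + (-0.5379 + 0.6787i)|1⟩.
-0.6787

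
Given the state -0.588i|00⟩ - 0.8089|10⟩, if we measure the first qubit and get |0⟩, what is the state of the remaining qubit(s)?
-i|0⟩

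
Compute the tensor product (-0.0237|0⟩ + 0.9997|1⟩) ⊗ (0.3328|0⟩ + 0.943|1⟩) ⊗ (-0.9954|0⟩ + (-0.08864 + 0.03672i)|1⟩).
0.007851|000⟩ + (0.0006991 - 0.0002896i)|001⟩ + 0.02225|010⟩ + (0.001981 - 0.0008207i)|011⟩ - 0.3312|100⟩ + (-0.02949 + 0.01222i)|101⟩ - 0.9384|110⟩ + (-0.08356 + 0.03462i)|111⟩

amp(|b₁b₂…⟩) = product of the factor amplitudes for bits b₁, b₂, …; only kets whose every factor amplitude is nonzero survive.
|000⟩: (-0.0237)(0.3328)(-0.9954) = 0.007851
|001⟩: (-0.0237)(0.3328)(-0.08864 + 0.03672i) = (0.0006991 - 0.0002896i)
|010⟩: (-0.0237)(0.943)(-0.9954) = 0.02225
|011⟩: (-0.0237)(0.943)(-0.08864 + 0.03672i) = (0.001981 - 0.0008207i)
|100⟩: (0.9997)(0.3328)(-0.9954) = -0.3312
|101⟩: (0.9997)(0.3328)(-0.08864 + 0.03672i) = (-0.02949 + 0.01222i)
|110⟩: (0.9997)(0.943)(-0.9954) = -0.9384
|111⟩: (0.9997)(0.943)(-0.08864 + 0.03672i) = (-0.08356 + 0.03462i)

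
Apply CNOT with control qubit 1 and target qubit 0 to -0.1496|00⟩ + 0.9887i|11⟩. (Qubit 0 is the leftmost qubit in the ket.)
-0.1496|00⟩ + 0.9887i|01⟩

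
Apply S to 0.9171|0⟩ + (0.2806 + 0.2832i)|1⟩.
0.9171|0⟩ + (-0.2832 + 0.2806i)|1⟩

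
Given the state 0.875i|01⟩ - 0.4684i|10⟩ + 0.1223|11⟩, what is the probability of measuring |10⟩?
0.2194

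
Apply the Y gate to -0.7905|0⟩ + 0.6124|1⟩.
-0.6124i|0⟩ - 0.7905i|1⟩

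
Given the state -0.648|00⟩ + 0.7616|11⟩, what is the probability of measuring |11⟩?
0.58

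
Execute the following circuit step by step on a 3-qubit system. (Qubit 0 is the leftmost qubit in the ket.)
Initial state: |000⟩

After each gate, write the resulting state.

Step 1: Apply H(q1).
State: 1/√2|000⟩ + 1/√2|010⟩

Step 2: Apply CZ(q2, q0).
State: 1/√2|000⟩ + 1/√2|010⟩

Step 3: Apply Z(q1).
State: 1/√2|000⟩ - 1/√2|010⟩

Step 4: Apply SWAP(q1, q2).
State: 1/√2|000⟩ - 1/√2|001⟩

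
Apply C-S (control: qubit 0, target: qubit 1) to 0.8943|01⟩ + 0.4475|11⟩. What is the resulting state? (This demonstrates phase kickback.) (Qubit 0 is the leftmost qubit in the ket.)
0.8943|01⟩ + 0.4475i|11⟩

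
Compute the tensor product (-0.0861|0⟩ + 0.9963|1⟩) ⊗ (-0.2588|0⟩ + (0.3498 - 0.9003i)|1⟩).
0.02228|00⟩ + (-0.03012 + 0.07752i)|01⟩ - 0.2578|10⟩ + (0.3485 - 0.897i)|11⟩

amp(|b₁b₂…⟩) = product of the factor amplitudes for bits b₁, b₂, …; only kets whose every factor amplitude is nonzero survive.
|00⟩: (-0.0861)(-0.2588) = 0.02228
|01⟩: (-0.0861)(0.3498 - 0.9003i) = (-0.03012 + 0.07752i)
|10⟩: (0.9963)(-0.2588) = -0.2578
|11⟩: (0.9963)(0.3498 - 0.9003i) = (0.3485 - 0.897i)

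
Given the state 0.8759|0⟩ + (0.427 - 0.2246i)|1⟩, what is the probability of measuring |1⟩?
0.2328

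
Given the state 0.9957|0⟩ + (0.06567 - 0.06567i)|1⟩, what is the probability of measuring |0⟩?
0.9914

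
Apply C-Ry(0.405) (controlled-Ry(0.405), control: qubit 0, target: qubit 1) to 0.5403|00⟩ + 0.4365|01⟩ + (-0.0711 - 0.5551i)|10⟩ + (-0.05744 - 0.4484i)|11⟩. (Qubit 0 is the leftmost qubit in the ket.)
0.5403|00⟩ + 0.4365|01⟩ + (-0.05809 - 0.4536i)|10⟩ + (-0.07057 - 0.5509i)|11⟩

C-Ry(0.405) leaves the control-|0⟩ kets |00⟩, |01⟩ unchanged and applies Ry(0.405) to qubit 1 on the control-|1⟩ pair (|10⟩, |11⟩).
Ry(0.405) = [[cos(θ/2), −sin(θ/2)], [sin(θ/2), cos(θ/2)]]; θ = 0.405, cos(θ/2) ≈ 0.979567, sin(θ/2) ≈ 0.201119.
With a = amp(|10⟩) = (-0.0711 - 0.5551i) and b = amp(|11⟩) = (-0.05744 - 0.4484i):
new amp(|10⟩) = (0.979567)·a + (-0.201119)·b = (-0.05809 - 0.4536i)
new amp(|11⟩) = (0.201119)·a + (0.979567)·b = (-0.07057 - 0.5509i)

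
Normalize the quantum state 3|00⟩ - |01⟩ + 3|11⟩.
0.6882|00⟩ - 0.2294|01⟩ + 0.6882|11⟩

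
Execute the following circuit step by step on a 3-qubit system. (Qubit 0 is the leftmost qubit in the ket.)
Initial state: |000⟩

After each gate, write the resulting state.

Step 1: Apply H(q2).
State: 1/√2|000⟩ + 1/√2|001⟩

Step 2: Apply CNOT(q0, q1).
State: 1/√2|000⟩ + 1/√2|001⟩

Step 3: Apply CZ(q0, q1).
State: 1/√2|000⟩ + 1/√2|001⟩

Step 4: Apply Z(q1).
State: 1/√2|000⟩ + 1/√2|001⟩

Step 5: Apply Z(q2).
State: 1/√2|000⟩ - 1/√2|001⟩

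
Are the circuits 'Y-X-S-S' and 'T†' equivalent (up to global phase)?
No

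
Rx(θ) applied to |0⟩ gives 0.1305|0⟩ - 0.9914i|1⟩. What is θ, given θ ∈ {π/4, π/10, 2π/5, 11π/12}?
11π/12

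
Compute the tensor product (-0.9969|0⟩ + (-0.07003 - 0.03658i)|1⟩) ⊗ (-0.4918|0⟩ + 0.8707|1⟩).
0.4903|00⟩ - 0.868|01⟩ + (0.03444 + 0.01799i)|10⟩ + (-0.06098 - 0.03185i)|11⟩

amp(|b₁b₂…⟩) = product of the factor amplitudes for bits b₁, b₂, …; only kets whose every factor amplitude is nonzero survive.
|00⟩: (-0.9969)(-0.4918) = 0.4903
|01⟩: (-0.9969)(0.8707) = -0.868
|10⟩: (-0.07003 - 0.03658i)(-0.4918) = (0.03444 + 0.01799i)
|11⟩: (-0.07003 - 0.03658i)(0.8707) = (-0.06098 - 0.03185i)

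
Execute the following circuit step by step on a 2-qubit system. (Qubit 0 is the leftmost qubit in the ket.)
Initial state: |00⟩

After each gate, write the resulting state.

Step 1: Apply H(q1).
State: 1/√2|00⟩ + 1/√2|01⟩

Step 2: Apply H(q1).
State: |00⟩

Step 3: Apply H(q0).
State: 1/√2|00⟩ + 1/√2|10⟩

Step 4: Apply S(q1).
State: 1/√2|00⟩ + 1/√2|10⟩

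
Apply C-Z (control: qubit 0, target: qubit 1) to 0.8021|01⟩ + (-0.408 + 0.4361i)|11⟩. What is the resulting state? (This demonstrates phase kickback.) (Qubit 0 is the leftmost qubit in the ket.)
0.8021|01⟩ + (0.408 - 0.4361i)|11⟩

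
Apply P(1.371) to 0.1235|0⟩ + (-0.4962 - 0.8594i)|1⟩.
0.1235|0⟩ + (0.7438 - 0.6569i)|1⟩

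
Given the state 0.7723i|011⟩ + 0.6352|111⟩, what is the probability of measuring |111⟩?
0.4035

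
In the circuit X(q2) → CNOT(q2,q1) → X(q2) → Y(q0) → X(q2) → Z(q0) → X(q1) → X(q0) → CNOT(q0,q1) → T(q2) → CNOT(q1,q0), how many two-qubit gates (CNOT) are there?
3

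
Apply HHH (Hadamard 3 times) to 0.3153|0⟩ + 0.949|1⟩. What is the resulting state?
0.894|0⟩ - 0.4481|1⟩

H² = I, so H^3 = H: a single Hadamard. With (a, b) = (0.3153, 0.949), H gives ((a + b)/√2, (a − b)/√2) = (0.894, -0.4481).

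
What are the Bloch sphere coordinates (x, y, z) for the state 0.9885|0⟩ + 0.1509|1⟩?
(0.2983, 0, 0.9544)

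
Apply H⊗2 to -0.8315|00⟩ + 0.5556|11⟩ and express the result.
-0.138|00⟩ - 0.6936|01⟩ - 0.6936|10⟩ - 0.138|11⟩

H⊗2 gives amp(|y⟩) = (1/2) Σ_x (−1)^(x·y) amp(|x⟩), where x·y is the number of positions in which both x and y have a 1.
|00⟩: (-0.8315 + 0.5556)/2 = -0.138
|01⟩: (-0.8315 - 0.5556)/2 = -0.6936
|10⟩: (-0.8315 - 0.5556)/2 = -0.6936
|11⟩: (-0.8315 + 0.5556)/2 = -0.138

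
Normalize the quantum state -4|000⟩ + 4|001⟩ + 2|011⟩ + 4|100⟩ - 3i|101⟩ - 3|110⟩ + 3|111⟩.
-0.45|000⟩ + 0.45|001⟩ + 0.225|011⟩ + 0.45|100⟩ - 0.3375i|101⟩ - 0.3375|110⟩ + 0.3375|111⟩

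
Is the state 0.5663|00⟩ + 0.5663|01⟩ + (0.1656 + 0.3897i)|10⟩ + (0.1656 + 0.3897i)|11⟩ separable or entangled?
Separable

Writing the state as a|00⟩ + b|01⟩ + c|10⟩ + d|11⟩, it is a product state iff ad − bc = 0.
Here (a, b, c, d) = (0.5663, 0.5663, (0.1656 + 0.3897i), (0.1656 + 0.3897i)): ad − bc = (0.5663)(0.1656 + 0.3897i) − (0.5663)(0.1656 + 0.3897i) = 0, so the state is separable.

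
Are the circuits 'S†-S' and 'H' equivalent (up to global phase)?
No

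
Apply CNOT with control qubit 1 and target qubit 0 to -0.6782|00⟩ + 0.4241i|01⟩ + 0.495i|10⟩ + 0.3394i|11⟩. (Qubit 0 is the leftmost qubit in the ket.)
-0.6782|00⟩ + 0.3394i|01⟩ + 0.495i|10⟩ + 0.4241i|11⟩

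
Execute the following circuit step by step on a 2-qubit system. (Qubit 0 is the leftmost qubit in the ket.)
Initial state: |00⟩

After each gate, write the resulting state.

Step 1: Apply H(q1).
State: 1/√2|00⟩ + 1/√2|01⟩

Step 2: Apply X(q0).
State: 1/√2|10⟩ + 1/√2|11⟩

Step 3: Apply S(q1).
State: 1/√2|10⟩ + (1/√2)i|11⟩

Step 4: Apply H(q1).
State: (1/2 + (1/2)i)|10⟩ + (1/2 - (1/2)i)|11⟩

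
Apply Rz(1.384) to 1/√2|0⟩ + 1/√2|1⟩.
(0.5445 - 0.4512i)|0⟩ + (0.5445 + 0.4512i)|1⟩

Rz(1.384) = [[e^(−iθ/2), 0], [0, e^(iθ/2)]] with e^(±iθ/2) = cos(θ/2) ± i·sin(θ/2); θ = 1.384, cos(θ/2) ≈ 0.769971, sin(θ/2) ≈ 0.638078.
With a = amp(|0⟩) = 1/√2 and b = amp(|1⟩) = 1/√2:
new amp(|0⟩) = (0.769971 - 0.638078i)·a = (0.5445 - 0.4512i)
new amp(|1⟩) = (0.769971 + 0.638078i)·b = (0.5445 + 0.4512i)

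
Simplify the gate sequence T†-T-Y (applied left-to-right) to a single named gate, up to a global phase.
Y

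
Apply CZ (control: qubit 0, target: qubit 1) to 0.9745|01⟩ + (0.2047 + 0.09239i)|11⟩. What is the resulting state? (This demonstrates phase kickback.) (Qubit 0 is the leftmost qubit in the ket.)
0.9745|01⟩ + (-0.2047 - 0.09239i)|11⟩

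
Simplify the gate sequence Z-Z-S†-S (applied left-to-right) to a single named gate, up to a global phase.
I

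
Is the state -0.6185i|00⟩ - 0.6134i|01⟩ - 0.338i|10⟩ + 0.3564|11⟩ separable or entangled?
Entangled

Writing the state as a|00⟩ + b|01⟩ + c|10⟩ + d|11⟩, it is a product state iff ad − bc = 0.
Here (a, b, c, d) = (-0.6185i, -0.6134i, -0.338i, 0.3564): ad − bc = (-0.6185i)(0.3564) − (-0.6134i)(-0.338i) = (0.2073 - 0.2204i) ≠ 0, so the state is entangled.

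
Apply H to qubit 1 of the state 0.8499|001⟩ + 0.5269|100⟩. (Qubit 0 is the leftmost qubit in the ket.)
0.601|001⟩ + 0.601|011⟩ + 0.3726|100⟩ + 0.3726|110⟩

H on qubit 1 mixes each pair of kets that differ only in qubit 1: amplitudes (a, b) of (|…0…⟩, |…1…⟩) become ((a + b)/√2, (a − b)/√2). Kets absent from the input have amplitude 0.
(|001⟩, |011⟩): (a, b) = (0.8499, 0) → (0.601, 0.601)
(|100⟩, |110⟩): (a, b) = (0.5269, 0) → (0.3726, 0.3726)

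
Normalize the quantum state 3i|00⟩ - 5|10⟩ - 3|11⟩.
0.4575i|00⟩ - 0.7625|10⟩ - 0.4575|11⟩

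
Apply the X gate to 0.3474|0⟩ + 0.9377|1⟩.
0.9377|0⟩ + 0.3474|1⟩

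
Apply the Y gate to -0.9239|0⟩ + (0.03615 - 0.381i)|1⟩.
(-0.381 - 0.03615i)|0⟩ - 0.9239i|1⟩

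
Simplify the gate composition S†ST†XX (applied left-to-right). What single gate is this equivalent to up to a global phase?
T†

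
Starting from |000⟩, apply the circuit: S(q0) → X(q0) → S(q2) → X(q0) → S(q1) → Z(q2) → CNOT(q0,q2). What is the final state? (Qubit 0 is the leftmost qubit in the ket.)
|000⟩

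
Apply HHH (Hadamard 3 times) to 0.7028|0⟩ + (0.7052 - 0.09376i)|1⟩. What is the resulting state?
(0.9956 - 0.0663i)|0⟩ + (-0.001697 + 0.0663i)|1⟩

H² = I, so H^3 = H: a single Hadamard. With (a, b) = (0.7028, (0.7052 - 0.09376i)), H gives ((a + b)/√2, (a − b)/√2) = ((0.9956 - 0.0663i), (-0.001697 + 0.0663i)).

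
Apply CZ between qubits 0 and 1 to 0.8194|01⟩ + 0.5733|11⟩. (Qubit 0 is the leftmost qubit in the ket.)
0.8194|01⟩ - 0.5733|11⟩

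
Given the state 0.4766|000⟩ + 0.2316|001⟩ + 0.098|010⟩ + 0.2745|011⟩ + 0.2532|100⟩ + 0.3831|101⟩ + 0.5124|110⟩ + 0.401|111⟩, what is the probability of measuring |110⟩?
0.2626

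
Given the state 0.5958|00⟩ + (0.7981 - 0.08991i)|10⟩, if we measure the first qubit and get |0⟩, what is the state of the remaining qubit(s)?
|0⟩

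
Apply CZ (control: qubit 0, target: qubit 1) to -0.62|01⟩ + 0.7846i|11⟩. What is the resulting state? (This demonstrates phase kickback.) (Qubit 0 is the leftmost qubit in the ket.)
-0.62|01⟩ - 0.7846i|11⟩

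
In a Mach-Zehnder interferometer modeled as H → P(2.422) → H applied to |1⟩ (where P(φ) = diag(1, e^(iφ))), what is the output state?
(0.876 - 0.3295i)|0⟩ + (0.124 + 0.3295i)|1⟩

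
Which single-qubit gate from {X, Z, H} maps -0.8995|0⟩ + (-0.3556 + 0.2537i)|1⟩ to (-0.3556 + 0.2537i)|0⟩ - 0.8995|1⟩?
X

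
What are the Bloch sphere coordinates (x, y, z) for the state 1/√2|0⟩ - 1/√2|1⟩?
(-1, 0, 0)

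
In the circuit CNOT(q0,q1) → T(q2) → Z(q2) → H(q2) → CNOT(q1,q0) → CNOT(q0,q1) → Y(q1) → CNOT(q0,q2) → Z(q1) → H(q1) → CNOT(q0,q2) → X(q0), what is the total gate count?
12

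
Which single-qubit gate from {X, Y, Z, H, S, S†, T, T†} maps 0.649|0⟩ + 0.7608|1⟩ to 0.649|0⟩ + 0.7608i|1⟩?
S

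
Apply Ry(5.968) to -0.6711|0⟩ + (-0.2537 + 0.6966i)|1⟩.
(0.7026 - 0.1093i)|0⟩ + (0.1452 - 0.688i)|1⟩

Ry(5.968) = [[cos(θ/2), −sin(θ/2)], [sin(θ/2), cos(θ/2)]]; θ = 5.968, cos(θ/2) ≈ -0.987608, sin(θ/2) ≈ 0.156941.
With a = amp(|0⟩) = -0.6711 and b = amp(|1⟩) = (-0.2537 + 0.6966i):
new amp(|0⟩) = (-0.987608)·a + (-0.156941)·b = (0.7026 - 0.1093i)
new amp(|1⟩) = (0.156941)·a + (-0.987608)·b = (0.1452 - 0.688i)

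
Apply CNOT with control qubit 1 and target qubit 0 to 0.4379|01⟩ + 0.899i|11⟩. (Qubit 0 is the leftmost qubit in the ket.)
0.899i|01⟩ + 0.4379|11⟩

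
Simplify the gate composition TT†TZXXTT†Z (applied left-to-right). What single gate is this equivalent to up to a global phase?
T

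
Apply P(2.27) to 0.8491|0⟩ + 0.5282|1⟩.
0.8491|0⟩ + (-0.34 + 0.4043i)|1⟩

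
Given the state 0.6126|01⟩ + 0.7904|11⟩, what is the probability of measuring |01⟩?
0.3753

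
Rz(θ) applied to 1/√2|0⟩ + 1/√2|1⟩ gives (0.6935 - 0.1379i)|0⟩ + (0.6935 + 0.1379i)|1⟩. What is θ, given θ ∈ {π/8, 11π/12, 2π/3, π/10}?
π/8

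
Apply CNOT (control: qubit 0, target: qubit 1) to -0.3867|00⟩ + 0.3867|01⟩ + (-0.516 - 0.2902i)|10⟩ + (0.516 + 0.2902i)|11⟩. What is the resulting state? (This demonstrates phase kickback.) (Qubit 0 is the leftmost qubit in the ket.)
-0.3867|00⟩ + 0.3867|01⟩ + (0.516 + 0.2902i)|10⟩ + (-0.516 - 0.2902i)|11⟩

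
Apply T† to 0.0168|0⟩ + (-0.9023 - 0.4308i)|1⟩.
0.0168|0⟩ + (-0.9426 + 0.3334i)|1⟩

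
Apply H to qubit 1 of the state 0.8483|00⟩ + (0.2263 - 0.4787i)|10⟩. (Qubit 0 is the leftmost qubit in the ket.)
0.5998|00⟩ + 0.5998|01⟩ + (0.16 - 0.3385i)|10⟩ + (0.16 - 0.3385i)|11⟩

H on qubit 1 mixes each pair of kets that differ only in qubit 1: amplitudes (a, b) of (|…0…⟩, |…1…⟩) become ((a + b)/√2, (a − b)/√2). Kets absent from the input have amplitude 0.
(|00⟩, |01⟩): (a, b) = (0.8483, 0) → (0.5998, 0.5998)
(|10⟩, |11⟩): (a, b) = ((0.2263 - 0.4787i), 0) → ((0.16 - 0.3385i), (0.16 - 0.3385i))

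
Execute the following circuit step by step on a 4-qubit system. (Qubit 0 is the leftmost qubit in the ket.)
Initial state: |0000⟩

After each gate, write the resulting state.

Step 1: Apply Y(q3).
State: i|0001⟩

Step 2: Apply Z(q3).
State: -i|0001⟩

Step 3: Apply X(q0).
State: -i|1001⟩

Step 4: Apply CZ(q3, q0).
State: i|1001⟩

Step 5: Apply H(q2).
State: (1/√2)i|1001⟩ + (1/√2)i|1011⟩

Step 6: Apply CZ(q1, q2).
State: (1/√2)i|1001⟩ + (1/√2)i|1011⟩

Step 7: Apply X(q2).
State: (1/√2)i|1001⟩ + (1/√2)i|1011⟩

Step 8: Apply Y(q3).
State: 1/√2|1000⟩ + 1/√2|1010⟩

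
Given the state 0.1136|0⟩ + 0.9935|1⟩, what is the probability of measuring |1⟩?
0.987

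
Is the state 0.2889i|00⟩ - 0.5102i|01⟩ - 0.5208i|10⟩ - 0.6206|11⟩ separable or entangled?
Entangled

Writing the state as a|00⟩ + b|01⟩ + c|10⟩ + d|11⟩, it is a product state iff ad − bc = 0.
Here (a, b, c, d) = (0.2889i, -0.5102i, -0.5208i, -0.6206): ad − bc = (0.2889i)(-0.6206) − (-0.5102i)(-0.5208i) = (0.2657 - 0.1793i) ≠ 0, so the state is entangled.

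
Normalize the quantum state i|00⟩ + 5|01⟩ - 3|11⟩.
0.169i|00⟩ + 0.8452|01⟩ - 0.5071|11⟩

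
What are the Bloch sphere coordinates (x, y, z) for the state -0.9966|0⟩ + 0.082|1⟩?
(-0.1634, 0, 0.9865)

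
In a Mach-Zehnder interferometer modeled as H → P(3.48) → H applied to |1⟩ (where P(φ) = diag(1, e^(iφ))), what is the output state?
(0.9716 + 0.166i)|0⟩ + (0.02836 - 0.166i)|1⟩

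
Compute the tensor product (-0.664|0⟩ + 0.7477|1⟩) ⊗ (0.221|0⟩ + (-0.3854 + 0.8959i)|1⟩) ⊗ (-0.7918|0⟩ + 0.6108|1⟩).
0.1162|000⟩ - 0.08963|001⟩ + (-0.2026 + 0.471i)|010⟩ + (0.1563 - 0.3634i)|011⟩ - 0.1308|100⟩ + 0.1009|101⟩ + (0.2282 - 0.5304i)|110⟩ + (-0.176 + 0.4092i)|111⟩

amp(|b₁b₂…⟩) = product of the factor amplitudes for bits b₁, b₂, …; only kets whose every factor amplitude is nonzero survive.
|000⟩: (-0.664)(0.221)(-0.7918) = 0.1162
|001⟩: (-0.664)(0.221)(0.6108) = -0.08963
|010⟩: (-0.664)(-0.3854 + 0.8959i)(-0.7918) = (-0.2026 + 0.471i)
|011⟩: (-0.664)(-0.3854 + 0.8959i)(0.6108) = (0.1563 - 0.3634i)
|100⟩: (0.7477)(0.221)(-0.7918) = -0.1308
|101⟩: (0.7477)(0.221)(0.6108) = 0.1009
|110⟩: (0.7477)(-0.3854 + 0.8959i)(-0.7918) = (0.2282 - 0.5304i)
|111⟩: (0.7477)(-0.3854 + 0.8959i)(0.6108) = (-0.176 + 0.4092i)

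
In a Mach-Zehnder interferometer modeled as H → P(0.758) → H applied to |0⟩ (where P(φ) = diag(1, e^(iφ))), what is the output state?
(0.8631 + 0.3437i)|0⟩ + (0.1369 - 0.3437i)|1⟩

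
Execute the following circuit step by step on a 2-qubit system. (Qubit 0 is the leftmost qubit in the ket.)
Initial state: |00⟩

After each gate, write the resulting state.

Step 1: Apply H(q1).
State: 1/√2|00⟩ + 1/√2|01⟩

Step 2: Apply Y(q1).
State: -(1/√2)i|00⟩ + (1/√2)i|01⟩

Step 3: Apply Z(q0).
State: -(1/√2)i|00⟩ + (1/√2)i|01⟩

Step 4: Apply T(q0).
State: -(1/√2)i|00⟩ + (1/√2)i|01⟩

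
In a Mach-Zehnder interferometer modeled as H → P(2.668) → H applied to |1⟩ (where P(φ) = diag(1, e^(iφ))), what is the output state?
(0.945 - 0.228i)|0⟩ + (0.05503 + 0.228i)|1⟩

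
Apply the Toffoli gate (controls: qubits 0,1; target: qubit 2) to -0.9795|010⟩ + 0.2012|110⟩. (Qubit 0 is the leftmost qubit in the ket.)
-0.9795|010⟩ + 0.2012|111⟩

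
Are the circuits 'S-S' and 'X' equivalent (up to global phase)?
No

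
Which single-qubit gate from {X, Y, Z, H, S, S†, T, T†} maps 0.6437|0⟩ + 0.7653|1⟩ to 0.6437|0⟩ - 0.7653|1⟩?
Z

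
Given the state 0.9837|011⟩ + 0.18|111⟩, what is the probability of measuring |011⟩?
0.9677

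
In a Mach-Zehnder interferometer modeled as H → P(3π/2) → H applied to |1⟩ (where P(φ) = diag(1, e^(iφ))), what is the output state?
(1/2 + (1/2)i)|0⟩ + (1/2 - (1/2)i)|1⟩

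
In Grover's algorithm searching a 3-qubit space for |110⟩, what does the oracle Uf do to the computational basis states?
Uf|x⟩ = -|x⟩ if x = 110, else |x⟩ (phase flip on target)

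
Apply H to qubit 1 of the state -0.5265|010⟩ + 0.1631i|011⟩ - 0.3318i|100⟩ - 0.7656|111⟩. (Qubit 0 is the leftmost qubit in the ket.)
-0.3723|000⟩ + 0.1153i|001⟩ + 0.3723|010⟩ - 0.1153i|011⟩ - 0.2346i|100⟩ - 0.5414|101⟩ - 0.2346i|110⟩ + 0.5414|111⟩

H on qubit 1 mixes each pair of kets that differ only in qubit 1: amplitudes (a, b) of (|…0…⟩, |…1…⟩) become ((a + b)/√2, (a − b)/√2). Kets absent from the input have amplitude 0.
(|000⟩, |010⟩): (a, b) = (0, -0.5265) → (-0.3723, 0.3723)
(|001⟩, |011⟩): (a, b) = (0, 0.1631i) → (0.1153i, -0.1153i)
(|100⟩, |110⟩): (a, b) = (-0.3318i, 0) → (-0.2346i, -0.2346i)
(|101⟩, |111⟩): (a, b) = (0, -0.7656) → (-0.5414, 0.5414)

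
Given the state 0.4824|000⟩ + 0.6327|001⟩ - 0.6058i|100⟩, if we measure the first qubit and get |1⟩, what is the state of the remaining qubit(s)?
-i|00⟩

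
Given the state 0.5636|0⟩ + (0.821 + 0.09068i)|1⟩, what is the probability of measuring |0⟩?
0.3176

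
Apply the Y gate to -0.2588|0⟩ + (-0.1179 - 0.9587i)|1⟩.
(-0.9587 + 0.1179i)|0⟩ - 0.2588i|1⟩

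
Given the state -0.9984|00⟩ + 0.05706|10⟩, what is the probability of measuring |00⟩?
0.9968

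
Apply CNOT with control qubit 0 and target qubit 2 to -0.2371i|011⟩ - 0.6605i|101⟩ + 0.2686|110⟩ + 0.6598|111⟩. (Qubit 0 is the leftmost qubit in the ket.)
-0.2371i|011⟩ - 0.6605i|100⟩ + 0.6598|110⟩ + 0.2686|111⟩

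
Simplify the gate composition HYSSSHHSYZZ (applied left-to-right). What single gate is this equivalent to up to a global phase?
H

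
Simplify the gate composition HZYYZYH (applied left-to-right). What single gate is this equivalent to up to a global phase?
Y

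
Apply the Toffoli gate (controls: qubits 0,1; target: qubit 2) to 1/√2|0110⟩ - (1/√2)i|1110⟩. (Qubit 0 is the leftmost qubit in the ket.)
1/√2|0110⟩ - (1/√2)i|1100⟩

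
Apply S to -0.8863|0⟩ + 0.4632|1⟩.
-0.8863|0⟩ + 0.4632i|1⟩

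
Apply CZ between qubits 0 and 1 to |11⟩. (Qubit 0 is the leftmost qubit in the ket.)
-|11⟩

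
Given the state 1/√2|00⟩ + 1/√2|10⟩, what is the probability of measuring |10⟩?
1/2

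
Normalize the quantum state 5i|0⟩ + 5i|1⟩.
(1/√2)i|0⟩ + (1/√2)i|1⟩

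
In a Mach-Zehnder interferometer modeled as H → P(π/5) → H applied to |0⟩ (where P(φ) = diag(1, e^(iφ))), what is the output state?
(0.9045 + 0.2939i)|0⟩ + (0.09549 - 0.2939i)|1⟩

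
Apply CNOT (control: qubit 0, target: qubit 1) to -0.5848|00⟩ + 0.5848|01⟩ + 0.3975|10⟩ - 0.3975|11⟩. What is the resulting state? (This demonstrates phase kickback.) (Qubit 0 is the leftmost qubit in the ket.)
-0.5848|00⟩ + 0.5848|01⟩ - 0.3975|10⟩ + 0.3975|11⟩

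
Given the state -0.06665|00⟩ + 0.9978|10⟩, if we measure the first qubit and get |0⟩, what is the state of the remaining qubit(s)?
-|0⟩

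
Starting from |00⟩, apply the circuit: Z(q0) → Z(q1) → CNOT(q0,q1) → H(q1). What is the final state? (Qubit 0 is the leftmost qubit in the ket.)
1/√2|00⟩ + 1/√2|01⟩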